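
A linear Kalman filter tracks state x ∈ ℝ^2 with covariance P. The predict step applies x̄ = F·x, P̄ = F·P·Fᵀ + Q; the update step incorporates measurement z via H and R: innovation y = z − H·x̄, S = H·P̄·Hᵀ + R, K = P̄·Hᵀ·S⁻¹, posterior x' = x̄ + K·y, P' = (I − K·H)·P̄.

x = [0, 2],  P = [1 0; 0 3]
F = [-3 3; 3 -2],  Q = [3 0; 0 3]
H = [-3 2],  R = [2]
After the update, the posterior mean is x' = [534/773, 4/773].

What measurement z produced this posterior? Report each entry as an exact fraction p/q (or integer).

z = [-2]

x̄ = F·x = [6, -4]
P̄ = F·P·Fᵀ + Q = [39 -27; -27 24]
S = H·P̄·Hᵀ + R = [773]
K = P̄·Hᵀ·S⁻¹ = [-171/773; 129/773]
x' − x̄ = [-4104/773, 3096/773] = K·y
y = (KᵀK)⁻¹·Kᵀ·(x' − x̄) = [24]
z = y + H·x̄ = [24] + [-26] = [-2]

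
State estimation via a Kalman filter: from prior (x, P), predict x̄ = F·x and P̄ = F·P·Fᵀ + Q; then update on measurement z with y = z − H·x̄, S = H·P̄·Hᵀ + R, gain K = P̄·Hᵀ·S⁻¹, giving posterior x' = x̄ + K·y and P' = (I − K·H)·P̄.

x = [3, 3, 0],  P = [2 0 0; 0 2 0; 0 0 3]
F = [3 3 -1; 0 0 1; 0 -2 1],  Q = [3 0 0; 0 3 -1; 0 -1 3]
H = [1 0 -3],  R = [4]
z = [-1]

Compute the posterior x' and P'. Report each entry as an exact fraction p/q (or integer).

x' = [1497/262, 333/262, 537/262]
P' = [3435/262 -3/262 1029/262; -3/262 1491/262 11/262; 1029/262 11/262 419/262]

x̄ = F·x = [18, 0, -6]
P̄ = F·P·Fᵀ + Q = [42 -3 -15; -3 6 2; -15 2 14]
y = z − H·x̄ = [-37]
S = H·P̄·Hᵀ + R = [262]
K = P̄·Hᵀ·S⁻¹ = [87/262; -9/262; -57/262]
x' = x̄ + K·y = [1497/262, 333/262, 537/262]
P' = (I − K·H)·P̄ = [3435/262 -3/262 1029/262; -3/262 1491/262 11/262; 1029/262 11/262 419/262]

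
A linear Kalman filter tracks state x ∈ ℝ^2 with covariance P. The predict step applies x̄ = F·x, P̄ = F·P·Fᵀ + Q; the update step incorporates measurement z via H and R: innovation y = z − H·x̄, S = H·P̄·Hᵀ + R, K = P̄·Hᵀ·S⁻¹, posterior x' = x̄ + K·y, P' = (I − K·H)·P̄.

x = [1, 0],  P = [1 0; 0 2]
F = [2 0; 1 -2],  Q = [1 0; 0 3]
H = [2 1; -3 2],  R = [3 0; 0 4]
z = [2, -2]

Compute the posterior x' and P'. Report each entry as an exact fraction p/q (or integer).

x' = [2900/3123, 1079/3123]
P' = [956/3123 584/3123; 584/3123 2552/3123]

x̄ = F·x = [2, 1]
P̄ = F·P·Fᵀ + Q = [5 2; 2 12]
y = z − H·x̄ = [-3, 2]
S = H·P̄·Hᵀ + R = [43 -4; -4 73]
K = P̄·Hᵀ·S⁻¹ = [832/3123 -425/3123; 1240/3123 838/3123]
x' = x̄ + K·y = [2900/3123, 1079/3123]
P' = (I − K·H)·P̄ = [956/3123 584/3123; 584/3123 2552/3123]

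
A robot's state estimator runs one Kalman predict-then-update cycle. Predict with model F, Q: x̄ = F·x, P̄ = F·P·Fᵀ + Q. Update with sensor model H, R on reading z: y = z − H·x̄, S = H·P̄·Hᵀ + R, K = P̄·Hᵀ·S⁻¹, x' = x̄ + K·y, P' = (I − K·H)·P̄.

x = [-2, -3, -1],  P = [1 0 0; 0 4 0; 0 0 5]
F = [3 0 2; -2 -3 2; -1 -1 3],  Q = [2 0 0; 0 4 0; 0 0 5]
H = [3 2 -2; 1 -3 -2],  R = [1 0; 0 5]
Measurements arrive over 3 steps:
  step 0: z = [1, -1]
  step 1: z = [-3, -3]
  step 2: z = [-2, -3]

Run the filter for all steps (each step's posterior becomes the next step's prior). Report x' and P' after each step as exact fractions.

step 0: x̄ = F·x = [-8, 11, 2]
step 0: P̄ = F·P·Fᵀ + Q = [31 14 27; 14 64 44; 27 44 55]
step 0: y = z − H·x̄ = [7, 44]
step 0: S = H·P̄·Hᵀ + R = [248 -297; -297 1168]
step 0: K = P̄·Hᵀ·S⁻¹ = [58951/201455 3779/201455; 16774/201455 -41614/201455; 5057/201455 -35797/201455]
step 0: x' = x̄ + K·y = [-1032707/201455, 502407/201455, -1136759/201455]
step 0: P' = (I − K·H)·P̄ = [2541023/201455 -1008398/201455 2773661/201455; -1008398/201455 448328/201455 -1072656/201455; 2773661/201455 -1072656/201455 3085307/201455]
step 1: x̄ = F·x = [-5371639/201455, -343065/40291, -2879977/201455]
step 1: P̄ = F·P·Fᵀ + Q = [68897277/201455 3630786/40291 35474906/201455; 3630786/40291 1185580/40291 1901362/40291; 35474906/201455 1901362/40291 19541563/201455]
step 1: y = z − H·x̄ = [13181248/201455, -1227731/40291]
step 1: S = H·P̄·Hᵀ + R = [438248608/201455 -28514491/40291; -28514491/40291 12936084/40291]
step 1: K = P̄·Hᵀ·S⁻¹ = [15243465671/39806403937 -1180167441/39806403937; 1993530890/39806403937 -7079479694/39806403937; 4987867638/39806403937 -8778444628/39806403937]
step 1: x' = x̄ + K·y = [-28061302456/39806403937, 7221407483/39806403937, 24782882253/39806403937]
step 1: P' = (I − K·H)·P̄ = [264178341913/39806403937 -101442476190/39806403937 287203303844/39806403937; -101442476190/39806403937 48055176348/39806403937 -105105303382/39806403937; 287203303844/39806403937 -105105303382/39806403937 323205718565/39806403937]
step 2: x̄ = F·x = [-34618142862/39806403937, 84024146969/39806403937, 95188541732/39806403937]
step 2: P̄ = F·P·Fᵀ + Q = [7196480405479/39806403937 1825773536472/39806403937 3671660447893/39806403937; 1825773536472/39806403937 687585940344/39806403937 963076049760/39806403937; 3671660447893/39806403937 963076049760/39806403937 2124644049879/39806403937]
step 2: y = z − H·x̄ = [46570410238/39806403937, 357648455422/39806403937]
step 2: S = H·P̄·Hᵀ + R = [46201798679008/39806403937 -14265044465039/39806403937; -14265044465039/39806403937 7997991674492/39806403937]
step 2: K = P̄·Hᵀ·S⁻¹ = [1580561930193039/4170939627063295 -113934875523467/4170939627063295; 214628599465584/4170939627063295 -745265185417272/4170939627063295; 504000677060741/4170939627063295 -909034976469953/4170939627063295]
step 2: x' = x̄ + K·y = [-2801845622854586/4170939627063295, 2359219482710999/4170939627063295, 2396152738017236/4170939627063295]
step 2: P' = (I − K·H)·P̄ = [27305291980725707/4170939627063295 -10492069530728208/4170939627063295 29675587475263833/4170939627063295; -10492069530728208/4170939627063295 4985018717601672/4170939627063295 -10860399878223432/4170939627063295; 29675587475263833/4170939627063295 -10860399878223432/4170939627063295 33400980996141947/4170939627063295]

step 0: x' = [-1032707/201455, 502407/201455, -1136759/201455], P' = [2541023/201455 -1008398/201455 2773661/201455; -1008398/201455 448328/201455 -1072656/201455; 2773661/201455 -1072656/201455 3085307/201455]
step 1: x' = [-28061302456/39806403937, 7221407483/39806403937, 24782882253/39806403937], P' = [264178341913/39806403937 -101442476190/39806403937 287203303844/39806403937; -101442476190/39806403937 48055176348/39806403937 -105105303382/39806403937; 287203303844/39806403937 -105105303382/39806403937 323205718565/39806403937]
step 2: x' = [-2801845622854586/4170939627063295, 2359219482710999/4170939627063295, 2396152738017236/4170939627063295], P' = [27305291980725707/4170939627063295 -10492069530728208/4170939627063295 29675587475263833/4170939627063295; -10492069530728208/4170939627063295 4985018717601672/4170939627063295 -10860399878223432/4170939627063295; 29675587475263833/4170939627063295 -10860399878223432/4170939627063295 33400980996141947/4170939627063295]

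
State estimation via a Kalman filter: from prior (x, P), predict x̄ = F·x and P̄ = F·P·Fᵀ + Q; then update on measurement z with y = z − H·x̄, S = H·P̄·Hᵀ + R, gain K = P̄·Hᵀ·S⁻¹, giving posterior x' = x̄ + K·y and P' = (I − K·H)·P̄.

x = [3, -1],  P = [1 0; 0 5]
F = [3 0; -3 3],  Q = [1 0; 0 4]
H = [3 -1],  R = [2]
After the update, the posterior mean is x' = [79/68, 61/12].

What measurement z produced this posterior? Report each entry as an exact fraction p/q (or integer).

x̄ = F·x = [9, -12]
P̄ = F·P·Fᵀ + Q = [10 -9; -9 58]
S = H·P̄·Hᵀ + R = [204]
K = P̄·Hᵀ·S⁻¹ = [13/68; -5/12]
x' − x̄ = [-533/68, 205/12] = K·y
y = (KᵀK)⁻¹·Kᵀ·(x' − x̄) = [-41]
z = y + H·x̄ = [-41] + [39] = [-2]

z = [-2]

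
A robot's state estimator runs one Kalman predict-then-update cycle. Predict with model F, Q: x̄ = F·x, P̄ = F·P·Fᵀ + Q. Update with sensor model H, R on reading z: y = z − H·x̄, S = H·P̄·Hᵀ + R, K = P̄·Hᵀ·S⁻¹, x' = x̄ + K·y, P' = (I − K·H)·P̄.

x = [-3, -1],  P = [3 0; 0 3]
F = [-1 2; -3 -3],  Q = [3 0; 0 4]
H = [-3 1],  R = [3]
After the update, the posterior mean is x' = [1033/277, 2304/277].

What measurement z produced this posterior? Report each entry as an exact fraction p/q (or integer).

x̄ = F·x = [1, 12]
P̄ = F·P·Fᵀ + Q = [18 -9; -9 58]
S = H·P̄·Hᵀ + R = [277]
K = P̄·Hᵀ·S⁻¹ = [-63/277; 85/277]
x' − x̄ = [756/277, -1020/277] = K·y
y = (KᵀK)⁻¹·Kᵀ·(x' − x̄) = [-12]
z = y + H·x̄ = [-12] + [9] = [-3]

z = [-3]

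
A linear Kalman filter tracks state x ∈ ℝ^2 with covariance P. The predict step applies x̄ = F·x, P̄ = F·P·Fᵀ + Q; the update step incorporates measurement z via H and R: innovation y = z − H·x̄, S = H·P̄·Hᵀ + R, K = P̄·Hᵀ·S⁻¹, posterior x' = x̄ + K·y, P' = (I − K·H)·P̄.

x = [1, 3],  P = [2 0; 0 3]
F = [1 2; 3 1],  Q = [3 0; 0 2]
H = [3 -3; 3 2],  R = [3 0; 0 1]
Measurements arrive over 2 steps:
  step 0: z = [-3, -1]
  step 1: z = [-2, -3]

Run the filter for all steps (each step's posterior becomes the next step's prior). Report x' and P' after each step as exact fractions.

step 0: x̄ = F·x = [7, 6]
step 0: P̄ = F·P·Fᵀ + Q = [17 12; 12 23]
step 0: y = z − H·x̄ = [-6, -34]
step 0: S = H·P̄·Hᵀ + R = [147 -21; -21 390]
step 0: K = P̄·Hᵀ·S⁻¹ = [275/2107 60/301; -3716/18963 541/2709]
step 0: x' = x̄ + K·y = [-1181/2107, 7316/18963]
step 0: P' = (I − K·H)·P̄ = [194/2107 -81/2107; -81/2107 2987/18963]
step 1: x̄ = F·x = [4003/18963, -24571/18963]
step 1: P̄ = F·P·Fᵀ + Q = [67667/18963 6109/18963; 6109/18963 52253/18963]
step 1: y = z − H·x̄ = [-5888/903, -19756/18963]
step 1: S = H·P̄·Hᵀ + R = [2327/43 13198/903; 13198/903 910286/18963]
step 1: K = P̄·Hᵀ·S⁻¹ = [953229/7535071 2982569/15070142; -1406747/7535071 2890183/15070142]
step 1: x' = x̄ + K·y = [-6178547/7535071, -2096293/7535071]
step 1: P' = (I − K·H)·P̄ = [1359097/15070142 -547361/15070142; -547361/15070142 2266133/15070142]

step 0: x' = [-1181/2107, 7316/18963], P' = [194/2107 -81/2107; -81/2107 2987/18963]
step 1: x' = [-6178547/7535071, -2096293/7535071], P' = [1359097/15070142 -547361/15070142; -547361/15070142 2266133/15070142]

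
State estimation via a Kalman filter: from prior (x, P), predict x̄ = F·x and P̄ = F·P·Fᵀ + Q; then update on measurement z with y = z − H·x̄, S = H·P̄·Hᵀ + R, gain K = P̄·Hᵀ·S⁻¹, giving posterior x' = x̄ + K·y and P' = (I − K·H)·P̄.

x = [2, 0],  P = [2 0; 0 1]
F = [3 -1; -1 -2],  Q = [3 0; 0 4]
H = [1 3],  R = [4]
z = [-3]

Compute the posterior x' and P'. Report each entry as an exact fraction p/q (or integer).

x̄ = F·x = [6, -2]
P̄ = F·P·Fᵀ + Q = [22 -4; -4 10]
y = z − H·x̄ = [-3]
S = H·P̄·Hᵀ + R = [92]
K = P̄·Hᵀ·S⁻¹ = [5/46; 13/46]
x' = x̄ + K·y = [261/46, -131/46]
P' = (I − K·H)·P̄ = [481/23 -157/23; -157/23 61/23]

x' = [261/46, -131/46]
P' = [481/23 -157/23; -157/23 61/23]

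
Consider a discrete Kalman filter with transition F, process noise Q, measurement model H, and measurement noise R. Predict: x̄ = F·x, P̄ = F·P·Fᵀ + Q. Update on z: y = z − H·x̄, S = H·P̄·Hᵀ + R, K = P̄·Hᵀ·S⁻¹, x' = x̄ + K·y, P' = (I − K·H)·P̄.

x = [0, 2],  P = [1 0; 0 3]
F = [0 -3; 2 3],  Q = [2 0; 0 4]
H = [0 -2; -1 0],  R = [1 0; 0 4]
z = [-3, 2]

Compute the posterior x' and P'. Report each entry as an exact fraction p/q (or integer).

x' = [-1262/579, 294/193]
P' = [1564/579 -12/193; -12/193 142/579]

x̄ = F·x = [-6, 6]
P̄ = F·P·Fᵀ + Q = [29 -27; -27 35]
y = z − H·x̄ = [9, -4]
S = H·P̄·Hᵀ + R = [141 -54; -54 33]
K = P̄·Hᵀ·S⁻¹ = [24/193 -391/579; -284/579 3/193]
x' = x̄ + K·y = [-1262/579, 294/193]
P' = (I − K·H)·P̄ = [1564/579 -12/193; -12/193 142/579]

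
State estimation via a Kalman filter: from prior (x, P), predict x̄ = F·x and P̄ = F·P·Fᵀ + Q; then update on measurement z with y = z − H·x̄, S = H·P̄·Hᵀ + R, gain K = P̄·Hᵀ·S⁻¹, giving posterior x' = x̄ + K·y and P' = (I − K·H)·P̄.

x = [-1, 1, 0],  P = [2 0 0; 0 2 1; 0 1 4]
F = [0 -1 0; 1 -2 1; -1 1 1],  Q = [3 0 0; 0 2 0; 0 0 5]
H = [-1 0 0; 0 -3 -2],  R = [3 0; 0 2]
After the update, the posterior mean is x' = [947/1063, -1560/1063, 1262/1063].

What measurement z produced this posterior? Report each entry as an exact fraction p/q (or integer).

x̄ = F·x = [-1, -3, 2]
P̄ = F·P·Fᵀ + Q = [5 3 -3; 3 12 -3; -3 -3 15]
S = H·P̄·Hᵀ + R = [8 3; 3 134]
K = P̄·Hᵀ·S⁻¹ = [-661/1063 -9/1063; -312/1063 -231/1063; 465/1063 -177/1063]
x' − x̄ = [2010/1063, 1629/1063, -864/1063] = K·y
y = (KᵀK)⁻¹·Kᵀ·(x' − x̄) = [-3, -3]
z = y + H·x̄ = [-3, -3] + [1, 5] = [-2, 2]

z = [-2, 2]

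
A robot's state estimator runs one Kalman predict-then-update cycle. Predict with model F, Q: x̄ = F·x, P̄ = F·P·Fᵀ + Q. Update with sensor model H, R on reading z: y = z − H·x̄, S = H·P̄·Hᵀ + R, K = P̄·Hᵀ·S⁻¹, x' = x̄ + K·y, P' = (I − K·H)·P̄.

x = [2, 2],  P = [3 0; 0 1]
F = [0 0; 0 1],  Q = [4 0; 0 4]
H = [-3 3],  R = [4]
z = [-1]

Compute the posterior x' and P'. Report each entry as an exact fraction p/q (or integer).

x' = [84/85, 13/17]
P' = [196/85 36/17; 36/17 40/17]

x̄ = F·x = [0, 2]
P̄ = F·P·Fᵀ + Q = [4 0; 0 5]
y = z − H·x̄ = [-7]
S = H·P̄·Hᵀ + R = [85]
K = P̄·Hᵀ·S⁻¹ = [-12/85; 3/17]
x' = x̄ + K·y = [84/85, 13/17]
P' = (I − K·H)·P̄ = [196/85 36/17; 36/17 40/17]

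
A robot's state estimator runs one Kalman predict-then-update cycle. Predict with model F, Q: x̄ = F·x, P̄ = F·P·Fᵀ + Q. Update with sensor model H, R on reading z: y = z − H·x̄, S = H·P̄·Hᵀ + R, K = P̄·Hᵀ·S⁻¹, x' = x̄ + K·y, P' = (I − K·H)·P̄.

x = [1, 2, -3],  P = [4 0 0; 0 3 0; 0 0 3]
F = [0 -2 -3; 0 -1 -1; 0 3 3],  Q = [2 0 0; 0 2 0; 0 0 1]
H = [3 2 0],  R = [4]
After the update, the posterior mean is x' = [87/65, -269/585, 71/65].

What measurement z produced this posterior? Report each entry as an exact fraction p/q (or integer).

x̄ = F·x = [5, 1, -3]
P̄ = F·P·Fᵀ + Q = [41 15 -45; 15 8 -18; -45 -18 55]
S = H·P̄·Hᵀ + R = [585]
K = P̄·Hᵀ·S⁻¹ = [17/65; 61/585; -19/65]
x' − x̄ = [-238/65, -854/585, 266/65] = K·y
y = (KᵀK)⁻¹·Kᵀ·(x' − x̄) = [-14]
z = y + H·x̄ = [-14] + [17] = [3]

z = [3]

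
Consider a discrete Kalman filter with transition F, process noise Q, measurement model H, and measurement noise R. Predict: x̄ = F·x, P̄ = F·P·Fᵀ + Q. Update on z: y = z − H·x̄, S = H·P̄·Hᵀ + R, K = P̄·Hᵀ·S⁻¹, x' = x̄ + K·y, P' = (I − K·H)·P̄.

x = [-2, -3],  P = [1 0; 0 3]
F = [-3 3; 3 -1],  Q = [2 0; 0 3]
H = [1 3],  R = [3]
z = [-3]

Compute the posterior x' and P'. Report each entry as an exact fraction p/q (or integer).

x̄ = F·x = [-3, -3]
P̄ = F·P·Fᵀ + Q = [38 -18; -18 15]
y = z − H·x̄ = [9]
S = H·P̄·Hᵀ + R = [68]
K = P̄·Hᵀ·S⁻¹ = [-4/17; 27/68]
x' = x̄ + K·y = [-87/17, 39/68]
P' = (I − K·H)·P̄ = [582/17 -198/17; -198/17 291/68]

x' = [-87/17, 39/68]
P' = [582/17 -198/17; -198/17 291/68]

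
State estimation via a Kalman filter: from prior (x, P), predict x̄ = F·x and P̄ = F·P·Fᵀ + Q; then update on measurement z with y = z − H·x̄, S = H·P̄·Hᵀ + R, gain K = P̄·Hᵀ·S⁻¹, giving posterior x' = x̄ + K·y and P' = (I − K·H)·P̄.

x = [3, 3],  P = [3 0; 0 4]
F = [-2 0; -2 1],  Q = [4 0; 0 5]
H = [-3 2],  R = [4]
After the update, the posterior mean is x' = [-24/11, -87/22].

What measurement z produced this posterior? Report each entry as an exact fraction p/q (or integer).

z = [-2]

x̄ = F·x = [-6, -3]
P̄ = F·P·Fᵀ + Q = [16 12; 12 21]
S = H·P̄·Hᵀ + R = [88]
K = P̄·Hᵀ·S⁻¹ = [-3/11; 3/44]
x' − x̄ = [42/11, -21/22] = K·y
y = (KᵀK)⁻¹·Kᵀ·(x' − x̄) = [-14]
z = y + H·x̄ = [-14] + [12] = [-2]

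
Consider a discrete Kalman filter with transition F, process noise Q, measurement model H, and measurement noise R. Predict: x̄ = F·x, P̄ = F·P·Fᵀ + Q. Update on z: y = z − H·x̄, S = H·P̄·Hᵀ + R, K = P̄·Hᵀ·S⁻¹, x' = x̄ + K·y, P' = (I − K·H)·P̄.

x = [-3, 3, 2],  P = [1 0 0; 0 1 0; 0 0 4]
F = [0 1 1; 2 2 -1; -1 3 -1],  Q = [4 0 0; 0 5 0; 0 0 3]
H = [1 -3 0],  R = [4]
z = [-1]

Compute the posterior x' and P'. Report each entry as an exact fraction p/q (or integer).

x' = [355/89, 140/89, 1040/89]
P' = [1377/178 439/178 197/178; 439/178 217/178 99/178; 197/178 99/178 2401/178]

x̄ = F·x = [5, -2, 10]
P̄ = F·P·Fᵀ + Q = [9 -2 -1; -2 17 8; -1 8 17]
y = z − H·x̄ = [-12]
S = H·P̄·Hᵀ + R = [178]
K = P̄·Hᵀ·S⁻¹ = [15/178; -53/178; -25/178]
x' = x̄ + K·y = [355/89, 140/89, 1040/89]
P' = (I − K·H)·P̄ = [1377/178 439/178 197/178; 439/178 217/178 99/178; 197/178 99/178 2401/178]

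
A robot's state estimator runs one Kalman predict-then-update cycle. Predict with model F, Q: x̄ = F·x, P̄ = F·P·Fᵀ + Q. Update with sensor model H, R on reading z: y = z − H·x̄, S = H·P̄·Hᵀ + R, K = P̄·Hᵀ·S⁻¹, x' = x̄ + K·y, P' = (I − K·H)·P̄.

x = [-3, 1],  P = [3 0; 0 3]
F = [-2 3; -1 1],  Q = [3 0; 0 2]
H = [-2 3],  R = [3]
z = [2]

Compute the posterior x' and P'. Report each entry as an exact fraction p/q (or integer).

x̄ = F·x = [9, 4]
P̄ = F·P·Fᵀ + Q = [42 15; 15 8]
y = z − H·x̄ = [8]
S = H·P̄·Hᵀ + R = [63]
K = P̄·Hᵀ·S⁻¹ = [-13/21; -2/21]
x' = x̄ + K·y = [85/21, 68/21]
P' = (I − K·H)·P̄ = [125/7 79/7; 79/7 52/7]

x' = [85/21, 68/21]
P' = [125/7 79/7; 79/7 52/7]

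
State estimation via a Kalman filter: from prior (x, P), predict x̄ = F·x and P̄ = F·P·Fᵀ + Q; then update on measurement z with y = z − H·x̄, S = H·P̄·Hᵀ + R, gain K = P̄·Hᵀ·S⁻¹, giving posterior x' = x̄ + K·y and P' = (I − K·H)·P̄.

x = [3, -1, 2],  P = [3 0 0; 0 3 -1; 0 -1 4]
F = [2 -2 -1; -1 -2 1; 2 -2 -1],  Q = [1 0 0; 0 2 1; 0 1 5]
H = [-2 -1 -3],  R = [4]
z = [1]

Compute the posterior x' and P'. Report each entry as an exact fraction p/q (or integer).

x̄ = F·x = [6, 1, 6]
P̄ = F·P·Fᵀ + Q = [25 2 24; 2 25 3; 24 3 29]
y = z − H·x̄ = [32]
S = H·P̄·Hᵀ + R = [704]
K = P̄·Hᵀ·S⁻¹ = [-31/176; -19/352; -69/352]
x' = x̄ + K·y = [4/11, -8/11, -3/11]
P' = (I − K·H)·P̄ = [139/44 -413/88 -27/88; -413/88 4039/176 -783/176; -27/88 -783/176 343/176]

x' = [4/11, -8/11, -3/11]
P' = [139/44 -413/88 -27/88; -413/88 4039/176 -783/176; -27/88 -783/176 343/176]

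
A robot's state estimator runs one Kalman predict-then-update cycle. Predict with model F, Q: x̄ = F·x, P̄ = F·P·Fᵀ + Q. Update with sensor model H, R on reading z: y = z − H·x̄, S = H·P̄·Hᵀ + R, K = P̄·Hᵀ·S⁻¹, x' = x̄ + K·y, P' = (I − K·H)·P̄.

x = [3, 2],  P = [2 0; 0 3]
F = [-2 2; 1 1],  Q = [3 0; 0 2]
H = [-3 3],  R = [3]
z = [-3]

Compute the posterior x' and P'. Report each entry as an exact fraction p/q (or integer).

x̄ = F·x = [-2, 5]
P̄ = F·P·Fᵀ + Q = [23 2; 2 7]
y = z − H·x̄ = [-24]
S = H·P̄·Hᵀ + R = [237]
K = P̄·Hᵀ·S⁻¹ = [-21/79; 5/79]
x' = x̄ + K·y = [346/79, 275/79]
P' = (I − K·H)·P̄ = [494/79 473/79; 473/79 478/79]

x' = [346/79, 275/79]
P' = [494/79 473/79; 473/79 478/79]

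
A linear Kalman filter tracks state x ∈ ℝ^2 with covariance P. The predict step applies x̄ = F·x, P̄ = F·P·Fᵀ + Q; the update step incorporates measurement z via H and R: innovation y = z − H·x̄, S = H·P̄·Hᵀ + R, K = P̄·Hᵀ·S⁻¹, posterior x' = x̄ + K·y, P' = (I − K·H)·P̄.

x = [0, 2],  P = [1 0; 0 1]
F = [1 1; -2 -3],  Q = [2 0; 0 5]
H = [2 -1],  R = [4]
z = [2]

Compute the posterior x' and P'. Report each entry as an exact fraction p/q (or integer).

x' = [6/29, -62/29]
P' = [63/58 37/29; 37/29 130/29]

x̄ = F·x = [2, -6]
P̄ = F·P·Fᵀ + Q = [4 -5; -5 18]
y = z − H·x̄ = [-8]
S = H·P̄·Hᵀ + R = [58]
K = P̄·Hᵀ·S⁻¹ = [13/58; -14/29]
x' = x̄ + K·y = [6/29, -62/29]
P' = (I − K·H)·P̄ = [63/58 37/29; 37/29 130/29]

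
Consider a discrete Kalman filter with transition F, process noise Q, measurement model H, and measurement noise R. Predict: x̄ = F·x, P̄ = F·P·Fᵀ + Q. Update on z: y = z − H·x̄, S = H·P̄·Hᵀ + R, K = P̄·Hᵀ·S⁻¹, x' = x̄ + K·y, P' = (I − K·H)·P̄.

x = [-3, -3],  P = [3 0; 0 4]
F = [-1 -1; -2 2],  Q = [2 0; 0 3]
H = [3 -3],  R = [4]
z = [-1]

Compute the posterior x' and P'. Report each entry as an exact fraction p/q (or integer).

x̄ = F·x = [6, 0]
P̄ = F·P·Fᵀ + Q = [9 -2; -2 31]
y = z − H·x̄ = [-19]
S = H·P̄·Hᵀ + R = [400]
K = P̄·Hᵀ·S⁻¹ = [33/400; -99/400]
x' = x̄ + K·y = [1773/400, 1881/400]
P' = (I − K·H)·P̄ = [2511/400 2467/400; 2467/400 2599/400]

x' = [1773/400, 1881/400]
P' = [2511/400 2467/400; 2467/400 2599/400]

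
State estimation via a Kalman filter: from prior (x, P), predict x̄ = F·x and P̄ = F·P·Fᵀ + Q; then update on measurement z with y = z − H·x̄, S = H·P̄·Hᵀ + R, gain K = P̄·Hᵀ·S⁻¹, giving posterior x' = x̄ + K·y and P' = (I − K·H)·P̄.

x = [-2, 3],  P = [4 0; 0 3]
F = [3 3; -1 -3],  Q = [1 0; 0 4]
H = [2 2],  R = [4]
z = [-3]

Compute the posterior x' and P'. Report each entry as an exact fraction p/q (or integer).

x' = [257/44, -82/11]
P' = [783/22 -379/11; -379/11 377/11]

x̄ = F·x = [3, -7]
P̄ = F·P·Fᵀ + Q = [64 -39; -39 35]
y = z − H·x̄ = [5]
S = H·P̄·Hᵀ + R = [88]
K = P̄·Hᵀ·S⁻¹ = [25/44; -1/11]
x' = x̄ + K·y = [257/44, -82/11]
P' = (I − K·H)·P̄ = [783/22 -379/11; -379/11 377/11]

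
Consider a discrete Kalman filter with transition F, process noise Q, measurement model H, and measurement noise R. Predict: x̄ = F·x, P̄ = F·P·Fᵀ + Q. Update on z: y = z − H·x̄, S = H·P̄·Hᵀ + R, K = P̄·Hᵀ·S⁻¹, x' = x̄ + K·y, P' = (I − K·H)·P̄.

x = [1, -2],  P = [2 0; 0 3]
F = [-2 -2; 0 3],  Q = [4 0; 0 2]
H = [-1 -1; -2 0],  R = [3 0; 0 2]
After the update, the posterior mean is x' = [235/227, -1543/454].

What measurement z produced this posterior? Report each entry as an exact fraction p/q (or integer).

x̄ = F·x = [2, -6]
P̄ = F·P·Fᵀ + Q = [24 -18; -18 29]
S = H·P̄·Hᵀ + R = [20 12; 12 98]
K = P̄·Hᵀ·S⁻¹ = [-3/454 -111/227; -755/908 213/454]
x' − x̄ = [-219/227, 1181/454] = K·y
y = (KᵀK)⁻¹·Kᵀ·(x' − x̄) = [-2, 2]
z = y + H·x̄ = [-2, 2] + [4, -4] = [2, -2]

z = [2, -2]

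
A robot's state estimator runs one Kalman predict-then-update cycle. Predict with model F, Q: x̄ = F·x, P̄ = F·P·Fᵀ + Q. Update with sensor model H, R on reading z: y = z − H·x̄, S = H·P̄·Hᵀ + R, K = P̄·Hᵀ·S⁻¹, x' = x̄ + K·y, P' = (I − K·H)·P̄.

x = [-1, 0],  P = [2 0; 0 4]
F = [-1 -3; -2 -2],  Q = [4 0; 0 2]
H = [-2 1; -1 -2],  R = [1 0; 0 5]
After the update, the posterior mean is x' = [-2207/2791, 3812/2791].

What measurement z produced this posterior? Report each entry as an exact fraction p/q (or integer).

x̄ = F·x = [1, 2]
P̄ = F·P·Fᵀ + Q = [42 28; 28 26]
S = H·P̄·Hᵀ + R = [83 116; 116 263]
K = P̄·Hᵀ·S⁻¹ = [-1120/2791 -546/2791; 1390/8373 -3160/8373]
x' − x̄ = [-4998/2791, -1770/2791] = K·y
y = (KᵀK)⁻¹·Kᵀ·(x' − x̄) = [3, 3]
z = y + H·x̄ = [3, 3] + [0, -5] = [3, -2]

z = [3, -2]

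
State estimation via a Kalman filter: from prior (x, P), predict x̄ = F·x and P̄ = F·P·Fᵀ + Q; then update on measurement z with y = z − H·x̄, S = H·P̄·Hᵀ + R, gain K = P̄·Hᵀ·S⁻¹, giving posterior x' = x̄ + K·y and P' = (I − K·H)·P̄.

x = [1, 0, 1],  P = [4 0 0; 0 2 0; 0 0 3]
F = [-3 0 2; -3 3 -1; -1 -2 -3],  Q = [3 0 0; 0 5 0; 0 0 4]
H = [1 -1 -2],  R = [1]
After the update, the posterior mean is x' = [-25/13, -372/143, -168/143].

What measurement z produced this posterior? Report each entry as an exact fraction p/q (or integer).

x̄ = F·x = [-1, -4, -4]
P̄ = F·P·Fᵀ + Q = [51 30 -6; 30 62 9; -6 9 43]
S = H·P̄·Hᵀ + R = [286]
K = P̄·Hᵀ·S⁻¹ = [3/26; -25/143; -101/286]
x' − x̄ = [-12/13, 200/143, 404/143] = K·y
y = (KᵀK)⁻¹·Kᵀ·(x' − x̄) = [-8]
z = y + H·x̄ = [-8] + [11] = [3]

z = [3]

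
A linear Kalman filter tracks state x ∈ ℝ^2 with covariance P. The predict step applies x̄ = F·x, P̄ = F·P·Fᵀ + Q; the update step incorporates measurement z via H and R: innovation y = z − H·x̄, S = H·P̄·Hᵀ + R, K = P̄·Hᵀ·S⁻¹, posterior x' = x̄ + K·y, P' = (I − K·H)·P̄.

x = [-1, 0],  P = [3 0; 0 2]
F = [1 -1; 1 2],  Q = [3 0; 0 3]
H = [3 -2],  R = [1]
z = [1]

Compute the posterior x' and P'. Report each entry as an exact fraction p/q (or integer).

x̄ = F·x = [-1, -1]
P̄ = F·P·Fᵀ + Q = [8 -1; -1 14]
y = z − H·x̄ = [2]
S = H·P̄·Hᵀ + R = [141]
K = P̄·Hᵀ·S⁻¹ = [26/141; -31/141]
x' = x̄ + K·y = [-89/141, -203/141]
P' = (I − K·H)·P̄ = [452/141 665/141; 665/141 1013/141]

x' = [-89/141, -203/141]
P' = [452/141 665/141; 665/141 1013/141]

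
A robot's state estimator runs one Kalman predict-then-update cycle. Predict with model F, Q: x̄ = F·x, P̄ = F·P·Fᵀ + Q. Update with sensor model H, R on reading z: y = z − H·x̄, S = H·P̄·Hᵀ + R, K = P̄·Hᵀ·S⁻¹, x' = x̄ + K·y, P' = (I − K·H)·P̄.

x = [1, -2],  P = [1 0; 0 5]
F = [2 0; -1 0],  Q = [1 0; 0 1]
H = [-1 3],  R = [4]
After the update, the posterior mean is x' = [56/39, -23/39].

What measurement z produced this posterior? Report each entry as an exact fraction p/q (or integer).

z = [-3]

x̄ = F·x = [2, -1]
P̄ = F·P·Fᵀ + Q = [5 -2; -2 2]
S = H·P̄·Hᵀ + R = [39]
K = P̄·Hᵀ·S⁻¹ = [-11/39; 8/39]
x' − x̄ = [-22/39, 16/39] = K·y
y = (KᵀK)⁻¹·Kᵀ·(x' − x̄) = [2]
z = y + H·x̄ = [2] + [-5] = [-3]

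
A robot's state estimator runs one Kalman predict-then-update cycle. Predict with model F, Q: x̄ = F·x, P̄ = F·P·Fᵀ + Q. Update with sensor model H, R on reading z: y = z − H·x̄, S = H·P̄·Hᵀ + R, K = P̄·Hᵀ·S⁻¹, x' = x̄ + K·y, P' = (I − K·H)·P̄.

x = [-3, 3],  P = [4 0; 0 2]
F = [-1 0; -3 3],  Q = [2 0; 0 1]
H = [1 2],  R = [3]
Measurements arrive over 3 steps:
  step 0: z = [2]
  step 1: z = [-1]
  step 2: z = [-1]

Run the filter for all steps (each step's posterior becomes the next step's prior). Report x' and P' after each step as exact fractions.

step 0: x' = [-279/277, 472/277], P' = [762/277 -336/277; -336/277 351/277]
step 1: x' = [-4859/6207, -1169/80691], P' = [12140/6207 -5158/6207; -5158/6207 87494/80691]
step 2: x' = [2831127/17241719, -9262654/17241719], P' = [33707342/17241719 -14351002/17241719; -14351002/17241719 18673901/17241719]

step 0: x̄ = F·x = [3, 18]
step 0: P̄ = F·P·Fᵀ + Q = [6 12; 12 55]
step 0: y = z − H·x̄ = [-37]
step 0: S = H·P̄·Hᵀ + R = [277]
step 0: K = P̄·Hᵀ·S⁻¹ = [30/277; 122/277]
step 0: x' = x̄ + K·y = [-279/277, 472/277]
step 0: P' = (I − K·H)·P̄ = [762/277 -336/277; -336/277 351/277]
step 1: x̄ = F·x = [279/277, 2253/277]
step 1: P̄ = F·P·Fᵀ + Q = [1316/277 3294/277; 3294/277 16342/277]
step 1: y = z − H·x̄ = [-5062/277]
step 1: S = H·P̄·Hᵀ + R = [80691/277]
step 1: K = P̄·Hᵀ·S⁻¹ = [608/6207; 35978/80691]
step 1: x' = x̄ + K·y = [-4859/6207, -1169/80691]
step 1: P' = (I − K·H)·P̄ = [12140/6207 -5158/6207; -5158/6207 87494/80691]
step 2: x̄ = F·x = [4859/6207, 61998/26897]
step 2: P̄ = F·P·Fᵀ + Q = [24554/6207 17298/2069; 17298/2069 1165163/26897]
step 2: y = z − H·x̄ = [-515846/80691]
step 2: S = H·P̄·Hᵀ + R = [17241719/80691]
step 2: K = P̄·Hᵀ·S⁻¹ = [1668446/17241719; 7665600/17241719]
step 2: x' = x̄ + K·y = [2831127/17241719, -9262654/17241719]
step 2: P' = (I − K·H)·P̄ = [33707342/17241719 -14351002/17241719; -14351002/17241719 18673901/17241719]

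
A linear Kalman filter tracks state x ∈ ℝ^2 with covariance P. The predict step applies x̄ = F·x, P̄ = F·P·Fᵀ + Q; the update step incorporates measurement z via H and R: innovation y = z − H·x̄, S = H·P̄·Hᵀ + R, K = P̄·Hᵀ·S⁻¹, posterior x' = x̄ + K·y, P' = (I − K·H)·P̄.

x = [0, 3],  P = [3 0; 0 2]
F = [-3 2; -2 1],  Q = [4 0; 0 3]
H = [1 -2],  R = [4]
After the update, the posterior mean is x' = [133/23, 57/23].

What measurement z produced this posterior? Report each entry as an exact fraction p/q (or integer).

z = [1]

x̄ = F·x = [6, 3]
P̄ = F·P·Fᵀ + Q = [39 22; 22 17]
S = H·P̄·Hᵀ + R = [23]
K = P̄·Hᵀ·S⁻¹ = [-5/23; -12/23]
x' − x̄ = [-5/23, -12/23] = K·y
y = (KᵀK)⁻¹·Kᵀ·(x' − x̄) = [1]
z = y + H·x̄ = [1] + [0] = [1]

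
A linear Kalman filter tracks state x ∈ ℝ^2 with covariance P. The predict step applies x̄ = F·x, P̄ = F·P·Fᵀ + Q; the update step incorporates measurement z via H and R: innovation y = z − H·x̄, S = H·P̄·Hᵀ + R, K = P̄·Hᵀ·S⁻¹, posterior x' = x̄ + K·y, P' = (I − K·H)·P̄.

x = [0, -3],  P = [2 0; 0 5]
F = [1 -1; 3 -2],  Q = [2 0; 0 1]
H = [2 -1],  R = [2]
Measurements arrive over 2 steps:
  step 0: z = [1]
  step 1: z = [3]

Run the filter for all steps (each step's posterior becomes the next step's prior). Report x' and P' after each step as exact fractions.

step 0: x̄ = F·x = [3, 6]
step 0: P̄ = F·P·Fᵀ + Q = [9 16; 16 39]
step 0: y = z − H·x̄ = [1]
step 0: S = H·P̄·Hᵀ + R = [13]
step 0: K = P̄·Hᵀ·S⁻¹ = [2/13; -7/13]
step 0: x' = x̄ + K·y = [41/13, 71/13]
step 0: P' = (I − K·H)·P̄ = [113/13 222/13; 222/13 458/13]
step 1: x̄ = F·x = [-30/13, -19/13]
step 1: P̄ = F·P·Fᵀ + Q = [153/13 145/13; 145/13 198/13]
step 1: y = z − H·x̄ = [80/13]
step 1: S = H·P̄·Hᵀ + R = [256/13]
step 1: K = P̄·Hᵀ·S⁻¹ = [161/256; 23/64]
step 1: x' = x̄ + K·y = [25/16, 3/4]
step 1: P' = (I − K·H)·P̄ = [1019/256 429/64; 429/64 203/16]

step 0: x' = [41/13, 71/13], P' = [113/13 222/13; 222/13 458/13]
step 1: x' = [25/16, 3/4], P' = [1019/256 429/64; 429/64 203/16]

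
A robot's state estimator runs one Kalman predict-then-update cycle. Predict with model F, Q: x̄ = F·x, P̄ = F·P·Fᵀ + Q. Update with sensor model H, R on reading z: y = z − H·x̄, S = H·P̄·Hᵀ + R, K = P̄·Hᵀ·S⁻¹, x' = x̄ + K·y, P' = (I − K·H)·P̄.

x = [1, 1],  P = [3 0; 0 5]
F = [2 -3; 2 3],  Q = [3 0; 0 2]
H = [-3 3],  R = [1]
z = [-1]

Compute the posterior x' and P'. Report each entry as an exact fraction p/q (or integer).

x̄ = F·x = [-1, 5]
P̄ = F·P·Fᵀ + Q = [60 -33; -33 59]
y = z − H·x̄ = [-19]
S = H·P̄·Hᵀ + R = [1666]
K = P̄·Hᵀ·S⁻¹ = [-279/1666; 138/833]
x' = x̄ + K·y = [3635/1666, 1543/833]
P' = (I − K·H)·P̄ = [22119/1666 11013/833; 11013/833 11059/833]

x' = [3635/1666, 1543/833]
P' = [22119/1666 11013/833; 11013/833 11059/833]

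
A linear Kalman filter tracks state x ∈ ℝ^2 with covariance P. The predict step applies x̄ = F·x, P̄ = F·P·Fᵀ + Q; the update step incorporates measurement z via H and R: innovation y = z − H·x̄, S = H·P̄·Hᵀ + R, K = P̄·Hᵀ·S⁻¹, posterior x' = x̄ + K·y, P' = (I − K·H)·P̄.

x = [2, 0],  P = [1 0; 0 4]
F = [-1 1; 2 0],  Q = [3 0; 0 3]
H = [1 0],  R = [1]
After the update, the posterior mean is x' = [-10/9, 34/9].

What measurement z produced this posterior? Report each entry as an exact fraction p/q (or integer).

z = [-1]

x̄ = F·x = [-2, 4]
P̄ = F·P·Fᵀ + Q = [8 -2; -2 7]
S = H·P̄·Hᵀ + R = [9]
K = P̄·Hᵀ·S⁻¹ = [8/9; -2/9]
x' − x̄ = [8/9, -2/9] = K·y
y = (KᵀK)⁻¹·Kᵀ·(x' − x̄) = [1]
z = y + H·x̄ = [1] + [-2] = [-1]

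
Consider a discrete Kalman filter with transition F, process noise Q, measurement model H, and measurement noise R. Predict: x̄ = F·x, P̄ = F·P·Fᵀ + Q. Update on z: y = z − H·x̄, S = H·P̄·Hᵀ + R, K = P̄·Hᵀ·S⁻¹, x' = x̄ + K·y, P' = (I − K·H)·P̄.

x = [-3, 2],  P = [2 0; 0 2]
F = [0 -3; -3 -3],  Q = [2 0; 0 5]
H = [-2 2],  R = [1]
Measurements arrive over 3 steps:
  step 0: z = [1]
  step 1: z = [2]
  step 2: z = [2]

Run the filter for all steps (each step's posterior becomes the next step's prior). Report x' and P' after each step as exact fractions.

step 0: x' = [-538/101, -479/101], P' = [2004/101 2002/101; 2002/101 2025/101]
step 1: x' = [569/75073, 77155/75073], P' = [1126047/75073 1143863/75073; 1143863/75073 1180422/75073]
step 2: x' = [-90197105/42714809, -47559076/42714809], P' = [646752084/42714809 656896705/42714809; 656896705/42714809 677701260/42714809]

step 0: x̄ = F·x = [-6, 3]
step 0: P̄ = F·P·Fᵀ + Q = [20 18; 18 41]
step 0: y = z − H·x̄ = [-17]
step 0: S = H·P̄·Hᵀ + R = [101]
step 0: K = P̄·Hᵀ·S⁻¹ = [-4/101; 46/101]
step 0: x' = x̄ + K·y = [-538/101, -479/101]
step 0: P' = (I − K·H)·P̄ = [2004/101 2002/101; 2002/101 2025/101]
step 1: x̄ = F·x = [1437/101, 3051/101]
step 1: P̄ = F·P·Fᵀ + Q = [18427/101 36243/101; 36243/101 72802/101]
step 1: y = z − H·x̄ = [-3026/101]
step 1: S = H·P̄·Hᵀ + R = [75073/101]
step 1: K = P̄·Hᵀ·S⁻¹ = [35632/75073; 73118/75073]
step 1: x' = x̄ + K·y = [569/75073, 77155/75073]
step 1: P' = (I − K·H)·P̄ = [1126047/75073 1143863/75073; 1143863/75073 1180422/75073]
step 2: x̄ = F·x = [-231465/75073, -233172/75073]
step 2: P̄ = F·P·Fᵀ + Q = [10773944/75073 20918565/75073; 20918565/75073 41723120/75073]
step 2: y = z − H·x̄ = [153560/75073]
step 2: S = H·P̄·Hᵀ + R = [42714809/75073]
step 2: K = P̄·Hᵀ·S⁻¹ = [20289242/42714809; 41609110/42714809]
step 2: x' = x̄ + K·y = [-90197105/42714809, -47559076/42714809]
step 2: P' = (I − K·H)·P̄ = [646752084/42714809 656896705/42714809; 656896705/42714809 677701260/42714809]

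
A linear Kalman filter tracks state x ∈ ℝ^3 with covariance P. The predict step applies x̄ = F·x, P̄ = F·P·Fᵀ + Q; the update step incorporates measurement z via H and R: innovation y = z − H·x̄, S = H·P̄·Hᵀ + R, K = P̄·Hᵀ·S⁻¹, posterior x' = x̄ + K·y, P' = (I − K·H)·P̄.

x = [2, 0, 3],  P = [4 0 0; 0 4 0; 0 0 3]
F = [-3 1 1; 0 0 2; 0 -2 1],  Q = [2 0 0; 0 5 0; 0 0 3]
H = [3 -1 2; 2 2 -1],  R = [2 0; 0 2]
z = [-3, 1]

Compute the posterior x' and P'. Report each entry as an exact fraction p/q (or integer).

x̄ = F·x = [-3, 6, 3]
P̄ = F·P·Fᵀ + Q = [45 6 -5; 6 17 6; -5 6 22]
y = z − H·x̄ = [6, -2]
S = H·P̄·Hᵀ + R = [392 241; 241 316]
K = P̄·Hᵀ·S⁻¹ = [11817/65791 13265/65791; -5532/65791 12547/65791; 12088/65791 -13383/65791]
x' = x̄ + K·y = [-153001/65791, 336460/65791, 296667/65791]
P' = (I − K·H)·P̄ = [135017/65791 -289475/65791 -335446/65791; -289475/65791 688483/65791 772922/65791; -335446/65791 772922/65791 901718/65791]

x' = [-153001/65791, 336460/65791, 296667/65791]
P' = [135017/65791 -289475/65791 -335446/65791; -289475/65791 688483/65791 772922/65791; -335446/65791 772922/65791 901718/65791]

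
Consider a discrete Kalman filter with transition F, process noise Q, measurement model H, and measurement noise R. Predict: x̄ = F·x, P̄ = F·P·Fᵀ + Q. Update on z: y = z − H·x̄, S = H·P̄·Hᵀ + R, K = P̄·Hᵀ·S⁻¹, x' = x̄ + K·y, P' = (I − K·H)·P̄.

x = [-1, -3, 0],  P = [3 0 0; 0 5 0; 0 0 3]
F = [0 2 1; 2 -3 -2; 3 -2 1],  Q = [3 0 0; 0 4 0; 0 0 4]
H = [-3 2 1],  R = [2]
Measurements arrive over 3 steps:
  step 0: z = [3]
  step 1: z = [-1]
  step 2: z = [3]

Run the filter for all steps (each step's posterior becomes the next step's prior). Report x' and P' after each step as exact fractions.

step 0: x̄ = F·x = [-6, 7, 3]
step 0: P̄ = F·P·Fᵀ + Q = [26 -36 -17; -36 73 42; -17 42 54]
step 0: y = z − H·x̄ = [-32]
step 0: S = H·P̄·Hᵀ + R = [1284]
step 0: K = P̄·Hᵀ·S⁻¹ = [-167/1284; 74/321; 63/428]
step 0: x' = x̄ + K·y = [-590/321, -121/321, -183/107]
step 0: P' = (I − K·H)·P̄ = [5495/1284 802/321 3245/428; 802/321 1529/321 -168/107; 3245/428 -168/107 11205/428]
step 1: x̄ = F·x = [-791/321, 281/321, -2077/321]
step 1: P̄ = F·P·Fᵀ + Q = [53867/1284 -14378/321 14401/321; -14378/321 19013/321 -20056/321; 14401/321 -20056/321 35162/321]
step 1: y = z − H·x̄ = [-393/107]
step 1: S = H·P̄·Hᵀ + R = [318617/428]
step 1: K = P̄·Hᵀ·S⁻¹ = [-73007/318617; 81472/318617; -64204/318617]
step 1: x' = x̄ + K·y = [-1550942/955851, -60973/955851, -5477299/955851]
step 1: P' = (I − K·H)·P̄ = [2740364/955851 -1122014/955851 10027078/955851; -1122014/955851 10089719/955851 -23056648/955851; 10027078/955851 -23056648/955851 75809306/955851]
step 2: x̄ = F·x = [-1866415/318617, 8035633/955851, -10008179/955851]
step 2: P̄ = F·P·Fᵀ + Q = [8936381/318617 -11731430/318617 19599860/318617; -11731430/318617 65397323/955851 -123216892/955851; 19599860/318617 -123216892/955851 310508090/955851]
step 2: y = z − H·x̄ = [-6664423/318617]
step 2: S = H·P̄·Hᵀ + R = [130652601/318617]
step 2: K = P̄·Hᵀ·S⁻¹ = [-30672143/130652601; 37720208/130652601; -37441478/130652601]
step 2: x' = x̄ + K·y = [-123784478/130652601, 103128377/43550867, -584837047/130652601]
step 2: P' = (I − K·H)·P̄ = [711766996/130652601 -1179416758/130652601 4432790218/130652601; -1179416758/130652601 1491127827/43550867 -12409576820/130652601; 4432790218/130652601 -12409576820/130652601 12680880446/43550867]

step 0: x' = [-590/321, -121/321, -183/107], P' = [5495/1284 802/321 3245/428; 802/321 1529/321 -168/107; 3245/428 -168/107 11205/428]
step 1: x' = [-1550942/955851, -60973/955851, -5477299/955851], P' = [2740364/955851 -1122014/955851 10027078/955851; -1122014/955851 10089719/955851 -23056648/955851; 10027078/955851 -23056648/955851 75809306/955851]
step 2: x' = [-123784478/130652601, 103128377/43550867, -584837047/130652601], P' = [711766996/130652601 -1179416758/130652601 4432790218/130652601; -1179416758/130652601 1491127827/43550867 -12409576820/130652601; 4432790218/130652601 -12409576820/130652601 12680880446/43550867]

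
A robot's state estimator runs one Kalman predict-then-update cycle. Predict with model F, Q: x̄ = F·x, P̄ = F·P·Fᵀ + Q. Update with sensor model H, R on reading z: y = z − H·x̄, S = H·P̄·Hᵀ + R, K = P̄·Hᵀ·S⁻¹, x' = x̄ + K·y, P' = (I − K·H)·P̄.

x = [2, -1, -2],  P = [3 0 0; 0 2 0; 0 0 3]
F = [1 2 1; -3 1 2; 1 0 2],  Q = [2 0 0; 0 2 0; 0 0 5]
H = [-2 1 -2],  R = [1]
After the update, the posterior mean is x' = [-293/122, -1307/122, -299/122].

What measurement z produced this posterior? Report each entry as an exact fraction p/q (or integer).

z = [-1]

x̄ = F·x = [-2, -11, -2]
P̄ = F·P·Fᵀ + Q = [16 1 9; 1 43 3; 9 3 20]
S = H·P̄·Hᵀ + R = [244]
K = P̄·Hᵀ·S⁻¹ = [-49/244; 35/244; -55/244]
x' − x̄ = [-49/122, 35/122, -55/122] = K·y
y = (KᵀK)⁻¹·Kᵀ·(x' − x̄) = [2]
z = y + H·x̄ = [2] + [-3] = [-1]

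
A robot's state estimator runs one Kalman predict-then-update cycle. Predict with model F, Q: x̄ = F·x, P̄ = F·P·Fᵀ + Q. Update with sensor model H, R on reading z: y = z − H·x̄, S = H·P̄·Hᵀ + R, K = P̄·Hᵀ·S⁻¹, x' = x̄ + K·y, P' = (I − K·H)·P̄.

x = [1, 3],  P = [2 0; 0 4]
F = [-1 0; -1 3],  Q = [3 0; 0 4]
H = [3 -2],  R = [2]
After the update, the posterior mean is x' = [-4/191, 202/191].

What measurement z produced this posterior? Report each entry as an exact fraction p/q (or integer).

x̄ = F·x = [-1, 8]
P̄ = F·P·Fᵀ + Q = [5 2; 2 42]
S = H·P̄·Hᵀ + R = [191]
K = P̄·Hᵀ·S⁻¹ = [11/191; -78/191]
x' − x̄ = [187/191, -1326/191] = K·y
y = (KᵀK)⁻¹·Kᵀ·(x' − x̄) = [17]
z = y + H·x̄ = [17] + [-19] = [-2]

z = [-2]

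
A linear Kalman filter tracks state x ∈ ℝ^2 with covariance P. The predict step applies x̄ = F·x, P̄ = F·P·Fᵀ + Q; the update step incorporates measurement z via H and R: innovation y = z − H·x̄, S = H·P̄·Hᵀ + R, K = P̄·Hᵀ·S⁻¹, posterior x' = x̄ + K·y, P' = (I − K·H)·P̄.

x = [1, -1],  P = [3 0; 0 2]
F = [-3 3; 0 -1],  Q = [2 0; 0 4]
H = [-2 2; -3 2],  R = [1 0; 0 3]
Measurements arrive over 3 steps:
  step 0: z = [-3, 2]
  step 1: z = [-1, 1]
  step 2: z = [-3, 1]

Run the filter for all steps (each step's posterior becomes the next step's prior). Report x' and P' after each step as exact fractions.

step 0: x' = [-2, -3], P' = [453/254 245/127; 245/127 288/127]
step 1: x' = [-70613/78195, -30073/26065], P' = [93823/78195 33858/26065; 33858/26065 41394/26065]
step 2: x' = [-690253/815148, -41830/22643], P' = [8622359/7336332 258499/203787; 258499/203787 35102/22643]

step 0: x̄ = F·x = [-6, 1]
step 0: P̄ = F·P·Fᵀ + Q = [47 -6; -6 6]
step 0: y = z − H·x̄ = [-17, -18]
step 0: S = H·P̄·Hᵀ + R = [261 366; 366 522]
step 0: K = P̄·Hᵀ·S⁻¹ = [37/127 -379/762; 86/127 -53/127]
step 0: x' = x̄ + K·y = [-2, -3]
step 0: P' = (I − K·H)·P̄ = [453/254 245/127; 245/127 288/127]
step 1: x̄ = F·x = [-3, 3]
step 1: P̄ = F·P·Fᵀ + Q = [949/254 -129/127; -129/127 796/127]
step 1: y = z − H·x̄ = [-13, -14]
step 1: S = H·P̄·Hᵀ + R = [6241/127 7321/127; 7321/127 18767/254]
step 1: K = P̄·Hᵀ·S⁻¹ = [15502/78195 -26107/78195; 15072/26065 -6262/26065]
step 1: x' = x̄ + K·y = [-70613/78195, -30073/26065]
step 1: P' = (I − K·H)·P̄ = [93823/78195 33858/26065; 33858/26065 41394/26065]
step 2: x̄ = F·x = [-19606/26065, 30073/26065]
step 2: P̄ = F·P·Fᵀ + Q = [96701/26065 -22608/26065; -22608/26065 145654/26065]
step 2: y = z − H·x̄ = [-177553/26065, -92899/26065]
step 2: S = H·P̄·Hᵀ + R = [1176349/26065 1388902/26065; 1388902/26065 1802416/26065]
step 2: K = P̄·Hᵀ·S⁻¹ = [683605/3668166 -2418383/7336332; 114838/203787 -47887/203787]
step 2: x' = x̄ + K·y = [-690253/815148, -41830/22643]
step 2: P' = (I − K·H)·P̄ = [8622359/7336332 258499/203787; 258499/203787 35102/22643]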